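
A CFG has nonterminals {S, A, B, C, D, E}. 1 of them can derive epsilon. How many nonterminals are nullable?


Nonterminals: {S, A, B, C, D, E}
A nonterminal is nullable if it can derive epsilon
Counting nullable nonterminals: 1
Total nullable = 1

1


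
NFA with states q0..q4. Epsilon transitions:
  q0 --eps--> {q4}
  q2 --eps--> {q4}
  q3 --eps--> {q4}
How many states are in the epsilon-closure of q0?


Starting from q0
Initialize closure = {q0}
Follow epsilon from q0 -> add q4
Final closure: {q0, q4}
Size = 2

2


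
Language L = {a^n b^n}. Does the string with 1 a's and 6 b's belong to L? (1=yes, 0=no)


Language requires equal numbers of a's and b's
PDA pushes for each 'a', pops for each 'b'
Number of a's = 1
Number of b's = 6
1 != 6 -> Reject

0


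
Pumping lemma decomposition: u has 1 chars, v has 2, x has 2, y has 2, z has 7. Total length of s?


|s| = |u| + |v| + |x| + |y| + |z|
= 1 + 2 + 2 + 2 + 7
= 3 + 2 + 9
= 5 + 9
= 14

14


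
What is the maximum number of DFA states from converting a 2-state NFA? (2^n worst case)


NFA has 2 states
Subset construction: each DFA state = subset of NFA states
Maximum subsets = 2^2
2^2 = 4

4


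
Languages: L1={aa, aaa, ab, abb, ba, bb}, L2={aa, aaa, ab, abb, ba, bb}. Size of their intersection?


L1 = {aa, aaa, ab, abb, ba, bb}
L2 = {aa, aaa, ab, abb, ba, bb}
Checking each string in L1 against L2:
  'aa': in L2? Yes
  'aaa': in L2? Yes
  'ab': in L2? Yes
  'abb': in L2? Yes
  'ba': in L2? Yes
  'bb': in L2? Yes
Intersection = {aa, aaa, ab, abb, ba, bb}
|L1 ∩ L2| = 6

6


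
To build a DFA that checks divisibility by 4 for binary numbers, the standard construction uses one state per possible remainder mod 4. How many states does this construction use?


Divisibility by 4 is tracked via the remainder mod 4: 0, 1, ..., 3
The construction assigns one state to each remainder
Number of remainders = 4

4


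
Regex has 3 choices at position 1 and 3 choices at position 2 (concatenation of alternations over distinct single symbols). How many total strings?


First group: 3 alternatives
Second group: 3 alternatives
Concatenation: each choice from group 1 pairs with each from group 2
Total = 3 x 3 = 9

9


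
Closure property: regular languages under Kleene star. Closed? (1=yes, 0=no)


Regular languages are closed under:
- Union (DFA product construction)
- Intersection (DFA product construction)
- Complement (swap accept/reject states)
- Concatenation (NFA construction)
- Kleene star (NFA construction)
Kleene star is in this list
Therefore: closed

1


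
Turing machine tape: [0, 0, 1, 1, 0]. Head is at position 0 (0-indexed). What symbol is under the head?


Tape: [0, 0, 1, 1, 0]
Positions: 0 1 2 3 4
Values:    0 0 1 1 0
Head at position 0
tape[0] = 0

0


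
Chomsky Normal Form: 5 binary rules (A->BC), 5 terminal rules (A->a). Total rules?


CNF allows two rule forms:
  A -> BC (binary): 5 rules
  A -> a (terminal): 5 rules
Total = 5 + 5 = 10

10


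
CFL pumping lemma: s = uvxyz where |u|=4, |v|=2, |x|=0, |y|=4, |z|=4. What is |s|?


|s| = |u| + |v| + |x| + |y| + |z|
= 4 + 2 + 0 + 4 + 4
= 6 + 0 + 8
= 6 + 8
= 14

14


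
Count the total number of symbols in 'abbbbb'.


String: 'abbbbb'
Counting characters:
  'a' appears 1 time(s)
  'b' appears 5 time(s)
Total length = 1 + 5 = 6

6


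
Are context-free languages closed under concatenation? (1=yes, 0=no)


CFL closure properties:
  Closed under: union, concatenation, Kleene star
  NOT closed under: intersection, complement
Operation 'concatenation' is in closed list -> Yes (closed)

1


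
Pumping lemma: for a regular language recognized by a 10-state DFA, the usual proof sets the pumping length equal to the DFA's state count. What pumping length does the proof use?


Pumping lemma for regular languages (standard proof):
Take p = |Q|, the number of DFA states.
Any string of length >= |Q| passes through |Q|+1 states while reading its first |Q| symbols,
so by pigeonhole some state repeats, giving the loop that can be pumped.
Here |Q| = 10
Therefore the proof uses p = 10

10


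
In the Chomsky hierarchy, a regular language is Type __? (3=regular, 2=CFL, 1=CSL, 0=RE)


Chomsky hierarchy levels:
  Type 3: Regular (DFA/NFA/regex)
  Type 2: Context-free (PDA)
  Type 1: Context-sensitive
  Type 0: Recursively enumerable (TM)
'regular' corresponds to Type 3

3


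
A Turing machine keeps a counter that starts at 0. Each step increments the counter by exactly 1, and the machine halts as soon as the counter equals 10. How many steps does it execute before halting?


Counter starts at 0. Counting sequence:
  Step 1: counter = 1
  Step 2: counter = 2
  Step 3: counter = 3
  Step 4: counter = 4
  Step 5: counter = 5
  Step 6: counter = 6
  ...
  Step 10: counter = 10
Counter reached 10 -> halt
Total steps = 10

10


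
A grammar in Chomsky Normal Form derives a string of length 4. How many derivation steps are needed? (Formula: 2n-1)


Chomsky Normal Form derivation:
String length n = 4
Each step either:
  - Splits a nonterminal into two (n-1 such steps)
  - Converts a nonterminal to terminal (n such steps)
Total = (n-1) + n = 2n - 1
= 2(4) - 1
= 8 - 1
= 7

7


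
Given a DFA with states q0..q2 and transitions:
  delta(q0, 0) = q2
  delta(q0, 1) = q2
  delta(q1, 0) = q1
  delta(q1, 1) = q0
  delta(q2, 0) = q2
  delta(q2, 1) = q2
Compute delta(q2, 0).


Looking up transition function:
delta(q2, 0) in the table
Row: q2, Column: 0
Result: q2

q2


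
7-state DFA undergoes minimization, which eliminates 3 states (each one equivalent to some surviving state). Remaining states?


Original DFA: 7 states
Redundant states removed: 3
Minimized states = original - removed
= 7 - 3
= 4

4


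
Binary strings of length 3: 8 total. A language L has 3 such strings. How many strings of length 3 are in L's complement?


Alphabet: {0,1}
String length: 3
Total strings of length 3 = 2^3 = 8
Strings in L = 3
Complement = total - |L|
= 8 - 3
= 5

5


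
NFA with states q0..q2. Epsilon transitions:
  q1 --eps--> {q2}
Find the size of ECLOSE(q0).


Starting from q0
Initialize closure = {q0}
q0 has no outgoing epsilon transitions -> nothing to add
Final closure: {q0}
Size = 1

1


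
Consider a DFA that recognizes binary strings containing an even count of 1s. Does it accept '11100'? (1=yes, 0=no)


DFA has 2 states: q_even (start, accept=yes) and q_odd
Processing string '11100' character by character:
  Position 0: read '1', 1-count=1 -> q_odd
  Position 1: read '1', 1-count=2 -> q_even
  Position 2: read '1', 1-count=3 -> q_odd
  Position 3: read '0', 1-count=3 -> q_odd (no change)
  Position 4: read '0', 1-count=3 -> q_odd (no change)
Final state: q_odd, total 1s = 3 (odd); the DFA requires an even count -> reject

0


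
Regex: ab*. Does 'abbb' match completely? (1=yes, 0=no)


Pattern: ab*
String: 'abbb'
Pattern requires: exactly one 'a' followed by zero or more 'b's
First char is 'a' -> OK
Rest 'bbb': all b's? Yes
Result: 1

1


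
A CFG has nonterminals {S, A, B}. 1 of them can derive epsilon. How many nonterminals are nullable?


Nonterminals: {S, A, B}
A nonterminal is nullable if it can derive epsilon
Counting nullable nonterminals: 1
Total nullable = 1

1


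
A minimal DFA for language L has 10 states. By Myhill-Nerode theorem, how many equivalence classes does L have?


Myhill-Nerode theorem:
Number of equivalence classes = number of states in minimal DFA
Minimal DFA states = 10
Therefore equivalence classes = 10

10


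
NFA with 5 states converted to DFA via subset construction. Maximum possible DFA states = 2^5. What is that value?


NFA has 5 states
Subset construction: each DFA state = subset of NFA states
Maximum subsets = 2^5
2^5 = 32

32


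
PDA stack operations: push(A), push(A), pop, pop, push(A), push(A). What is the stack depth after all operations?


Tracing stack operations:
  push(A) -> stack = [A], depth=1
  push(A) -> stack = [A,A], depth=2
  pop -> removed A, stack = [A], depth=1
  pop -> removed A, stack = [], depth=0
  push(A) -> stack = [A], depth=1
  push(A) -> stack = [A,A], depth=2
Final depth = 2

2


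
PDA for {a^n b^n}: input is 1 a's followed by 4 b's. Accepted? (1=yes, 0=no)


Language requires equal numbers of a's and b's
PDA pushes for each 'a', pops for each 'b'
Number of a's = 1
Number of b's = 4
1 != 4 -> Reject

0


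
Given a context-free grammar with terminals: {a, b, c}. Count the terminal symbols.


Terminal symbols: a, b, c
Counting each: a (#1), b (#2), c (#3)
Total = 3

3


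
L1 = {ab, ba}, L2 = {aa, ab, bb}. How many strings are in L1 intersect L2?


L1 = {ab, ba}
L2 = {aa, ab, bb}
Checking each string in L1 against L2:
  'ab': in L2? Yes
  'ba': in L2? No
Intersection = {ab}
|L1 ∩ L2| = 1

1


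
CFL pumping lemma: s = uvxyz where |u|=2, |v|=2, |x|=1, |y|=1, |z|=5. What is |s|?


|s| = |u| + |v| + |x| + |y| + |z|
= 2 + 2 + 1 + 1 + 5
= 4 + 1 + 6
= 5 + 6
= 11

11


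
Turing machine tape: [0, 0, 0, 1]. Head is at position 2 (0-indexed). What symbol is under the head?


Tape: [0, 0, 0, 1]
Positions: 0 1 2 3
Values:    0 0 0 1
Head at position 2
tape[2] = 0

0


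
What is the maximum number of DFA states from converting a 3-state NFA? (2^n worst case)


NFA has 3 states
Subset construction: each DFA state = subset of NFA states
Maximum subsets = 2^3
2^3 = 8

8


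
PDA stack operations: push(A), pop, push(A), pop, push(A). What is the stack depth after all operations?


Tracing stack operations:
  push(A) -> stack = [A], depth=1
  pop -> removed A, stack = [], depth=0
  push(A) -> stack = [A], depth=1
  pop -> removed A, stack = [], depth=0
  push(A) -> stack = [A], depth=1
Final depth = 1

1


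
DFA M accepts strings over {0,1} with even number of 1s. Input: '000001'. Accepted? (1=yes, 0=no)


DFA has 2 states: q_even (start, accept=yes) and q_odd
Processing string '000001' character by character:
  Position 0: read '0', 1-count=0 -> q_even (no change)
  Position 1: read '0', 1-count=0 -> q_even (no change)
  Position 2: read '0', 1-count=0 -> q_even (no change)
  Position 3: read '0', 1-count=0 -> q_even (no change)
  Position 4: read '0', 1-count=0 -> q_even (no change)
  Position 5: read '1', 1-count=1 -> q_odd
Final state: q_odd, total 1s = 1 (odd); the DFA requires an even count -> reject

0


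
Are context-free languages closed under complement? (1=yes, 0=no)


CFL closure properties:
  Closed under: union, concatenation, Kleene star
  NOT closed under: intersection, complement
Operation 'complement' is in not-closed list -> No (not closed)

0


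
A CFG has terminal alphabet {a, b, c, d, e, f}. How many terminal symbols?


Terminal symbols: a, b, c, d, e, f
Counting each: a (#1), b (#2), c (#3), d (#4), e (#5), f (#6)
Total = 6

6


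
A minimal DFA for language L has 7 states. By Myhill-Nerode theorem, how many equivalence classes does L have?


Myhill-Nerode theorem:
Number of equivalence classes = number of states in minimal DFA
Minimal DFA states = 7
Therefore equivalence classes = 7

7


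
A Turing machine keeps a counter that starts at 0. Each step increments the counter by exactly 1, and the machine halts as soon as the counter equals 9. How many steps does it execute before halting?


Counter starts at 0. Counting sequence:
  Step 1: counter = 1
  Step 2: counter = 2
  Step 3: counter = 3
  Step 4: counter = 4
  Step 5: counter = 5
  Step 6: counter = 6
  ...
  Step 9: counter = 9
Counter reached 9 -> halt
Total steps = 9

9


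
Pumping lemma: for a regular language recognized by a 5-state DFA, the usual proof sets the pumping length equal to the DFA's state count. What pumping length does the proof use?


Pumping lemma for regular languages (standard proof):
Take p = |Q|, the number of DFA states.
Any string of length >= |Q| passes through |Q|+1 states while reading its first |Q| symbols,
so by pigeonhole some state repeats, giving the loop that can be pumped.
Here |Q| = 5
Therefore the proof uses p = 5

5


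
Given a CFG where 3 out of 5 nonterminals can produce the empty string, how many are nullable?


Nonterminals: {S, A, B, C, D}
A nonterminal is nullable if it can derive epsilon
Counting nullable nonterminals: 3
Total nullable = 3

3


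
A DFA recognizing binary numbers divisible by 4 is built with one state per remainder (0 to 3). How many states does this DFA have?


Divisibility by 4 is tracked via the remainder mod 4: 0, 1, ..., 3
The construction assigns one state to each remainder
Number of remainders = 4

4


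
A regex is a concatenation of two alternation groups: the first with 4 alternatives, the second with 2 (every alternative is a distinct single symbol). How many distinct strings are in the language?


First group: 4 alternatives
Second group: 2 alternatives
Concatenation: each choice from group 1 pairs with each from group 2
Total = 4 x 2 = 8

8


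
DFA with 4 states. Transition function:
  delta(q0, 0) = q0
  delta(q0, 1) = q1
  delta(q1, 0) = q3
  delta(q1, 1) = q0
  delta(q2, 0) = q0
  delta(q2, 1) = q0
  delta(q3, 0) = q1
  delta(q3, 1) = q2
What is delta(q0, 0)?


Looking up transition function:
delta(q0, 0) in the table
Row: q0, Column: 0
Result: q0

q0


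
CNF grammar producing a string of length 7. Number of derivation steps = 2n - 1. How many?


Chomsky Normal Form derivation:
String length n = 7
Each step either:
  - Splits a nonterminal into two (n-1 such steps)
  - Converts a nonterminal to terminal (n such steps)
Total = (n-1) + n = 2n - 1
= 2(7) - 1
= 14 - 1
= 13

13


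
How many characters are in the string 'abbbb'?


String: 'abbbb'
Counting characters:
  'a' appears 1 time(s)
  'b' appears 4 time(s)
Total length = 1 + 4 = 5

5


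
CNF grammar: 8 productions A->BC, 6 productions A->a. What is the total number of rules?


CNF allows two rule forms:
  A -> BC (binary): 8 rules
  A -> a (terminal): 6 rules
Total = 8 + 6 = 14

14


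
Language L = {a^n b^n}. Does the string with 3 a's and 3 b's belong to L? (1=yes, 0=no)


Language requires equal numbers of a's and b's
PDA pushes for each 'a', pops for each 'b'
Number of a's = 3
Number of b's = 3
3 == 3 -> Accept

1


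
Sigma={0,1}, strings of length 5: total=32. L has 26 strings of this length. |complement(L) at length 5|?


Alphabet: {0,1}
String length: 5
Total strings of length 5 = 2^5 = 32
Strings in L = 26
Complement = total - |L|
= 32 - 26
= 6

6


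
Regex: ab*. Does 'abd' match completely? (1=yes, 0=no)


Pattern: ab*
String: 'abd'
Pattern requires: exactly one 'a' followed by zero or more 'b's
First char is 'a' -> OK
Rest 'bd': all b's? No
Result: 0

0


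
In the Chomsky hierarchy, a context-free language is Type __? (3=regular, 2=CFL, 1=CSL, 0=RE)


Chomsky hierarchy levels:
  Type 3: Regular (DFA/NFA/regex)
  Type 2: Context-free (PDA)
  Type 1: Context-sensitive
  Type 0: Recursively enumerable (TM)
'context-free' corresponds to Type 2

2


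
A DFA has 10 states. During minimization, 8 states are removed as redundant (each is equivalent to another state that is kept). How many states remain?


Original DFA: 10 states
Redundant states removed: 8
Minimized states = original - removed
= 10 - 8
= 2

2


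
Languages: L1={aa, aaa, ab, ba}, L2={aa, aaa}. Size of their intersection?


L1 = {aa, aaa, ab, ba}
L2 = {aa, aaa}
Checking each string in L1 against L2:
  'aa': in L2? Yes
  'aaa': in L2? Yes
  'ab': in L2? No
  'ba': in L2? No
Intersection = {aa, aaa}
|L1 ∩ L2| = 2

2


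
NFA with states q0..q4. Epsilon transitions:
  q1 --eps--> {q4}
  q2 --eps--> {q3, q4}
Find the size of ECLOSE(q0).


Starting from q0
Initialize closure = {q0}
q0 has no outgoing epsilon transitions -> nothing to add
Final closure: {q0}
Size = 1

1


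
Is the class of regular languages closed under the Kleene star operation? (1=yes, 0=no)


Regular languages are closed under:
- Union (DFA product construction)
- Intersection (DFA product construction)
- Complement (swap accept/reject states)
- Concatenation (NFA construction)
- Kleene star (NFA construction)
Kleene star is in this list
Therefore: closed

1


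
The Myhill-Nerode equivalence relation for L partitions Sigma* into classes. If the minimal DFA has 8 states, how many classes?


Myhill-Nerode theorem:
Number of equivalence classes = number of states in minimal DFA
Minimal DFA states = 8
Therefore equivalence classes = 8

8


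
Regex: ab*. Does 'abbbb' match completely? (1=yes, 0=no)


Pattern: ab*
String: 'abbbb'
Pattern requires: exactly one 'a' followed by zero or more 'b's
First char is 'a' -> OK
Rest 'bbbb': all b's? Yes
Result: 1

1


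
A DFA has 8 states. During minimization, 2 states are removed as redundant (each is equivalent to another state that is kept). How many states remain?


Original DFA: 8 states
Redundant states removed: 2
Minimized states = original - removed
= 8 - 2
= 6

6


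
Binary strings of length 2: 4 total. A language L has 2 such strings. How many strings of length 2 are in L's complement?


Alphabet: {0,1}
String length: 2
Total strings of length 2 = 2^2 = 4
Strings in L = 2
Complement = total - |L|
= 4 - 2
= 2

2


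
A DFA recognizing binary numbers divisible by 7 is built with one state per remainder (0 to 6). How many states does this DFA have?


Divisibility by 7 is tracked via the remainder mod 7: 0, 1, ..., 6
The construction assigns one state to each remainder
Number of remainders = 7

7


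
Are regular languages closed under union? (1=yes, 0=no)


Regular languages are closed under:
- Union (DFA product construction)
- Intersection (DFA product construction)
- Complement (swap accept/reject states)
- Concatenation (NFA construction)
- Kleene star (NFA construction)
union is in this list
Therefore: closed

1


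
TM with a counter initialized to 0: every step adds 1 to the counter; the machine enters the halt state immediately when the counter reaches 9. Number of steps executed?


Counter starts at 0. Counting sequence:
  Step 1: counter = 1
  Step 2: counter = 2
  Step 3: counter = 3
  Step 4: counter = 4
  Step 5: counter = 5
  Step 6: counter = 6
  ...
  Step 9: counter = 9
Counter reached 9 -> halt
Total steps = 9

9


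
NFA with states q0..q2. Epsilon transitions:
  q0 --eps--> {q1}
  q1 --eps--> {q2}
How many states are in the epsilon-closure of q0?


Starting from q0
Initialize closure = {q0}
Follow epsilon from q0 -> add q1
Follow epsilon from q1 -> add q2
Final closure: {q0, q1, q2}
Size = 3

3


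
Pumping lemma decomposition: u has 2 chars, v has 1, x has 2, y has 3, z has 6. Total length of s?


|s| = |u| + |v| + |x| + |y| + |z|
= 2 + 1 + 2 + 3 + 6
= 3 + 2 + 9
= 5 + 9
= 14

14


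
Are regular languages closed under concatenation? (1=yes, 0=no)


Regular languages are closed under all standard operations:
- Union: Yes (product construction)
- Intersection: Yes (product construction)
- Complement: Yes (swap accept/reject)
- Concatenation: Yes (NFA construction)
Operation: concatenation -> Closed

1


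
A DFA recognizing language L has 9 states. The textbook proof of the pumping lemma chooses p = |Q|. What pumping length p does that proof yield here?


Pumping lemma for regular languages (standard proof):
Take p = |Q|, the number of DFA states.
Any string of length >= |Q| passes through |Q|+1 states while reading its first |Q| symbols,
so by pigeonhole some state repeats, giving the loop that can be pumped.
Here |Q| = 9
Therefore the proof uses p = 9

9


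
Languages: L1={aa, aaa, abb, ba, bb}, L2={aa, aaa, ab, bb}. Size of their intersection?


L1 = {aa, aaa, abb, ba, bb}
L2 = {aa, aaa, ab, bb}
Checking each string in L1 against L2:
  'aa': in L2? Yes
  'aaa': in L2? Yes
  'abb': in L2? No
  'ba': in L2? No
  'bb': in L2? Yes
Intersection = {aa, aaa, bb}
|L1 ∩ L2| = 3

3


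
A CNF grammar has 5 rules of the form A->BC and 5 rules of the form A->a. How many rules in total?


CNF allows two rule forms:
  A -> BC (binary): 5 rules
  A -> a (terminal): 5 rules
Total = 5 + 5 = 10

10


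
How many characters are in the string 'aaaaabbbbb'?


String: 'aaaaabbbbb'
Counting characters:
  'a' appears 5 time(s)
  'b' appears 5 time(s)
Total length = 5 + 5 = 10

10


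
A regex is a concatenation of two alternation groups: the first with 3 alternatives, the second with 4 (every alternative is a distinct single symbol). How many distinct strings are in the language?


First group: 3 alternatives
Second group: 4 alternatives
Concatenation: each choice from group 1 pairs with each from group 2
Total = 3 x 4 = 12

12


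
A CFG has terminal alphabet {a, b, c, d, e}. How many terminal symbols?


Terminal symbols: a, b, c, d, e
Counting each: a (#1), b (#2), c (#3), d (#4), e (#5)
Total = 5

5


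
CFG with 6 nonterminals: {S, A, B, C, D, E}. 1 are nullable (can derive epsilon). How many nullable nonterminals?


Nonterminals: {S, A, B, C, D, E}
A nonterminal is nullable if it can derive epsilon
Counting nullable nonterminals: 1
Total nullable = 1

1


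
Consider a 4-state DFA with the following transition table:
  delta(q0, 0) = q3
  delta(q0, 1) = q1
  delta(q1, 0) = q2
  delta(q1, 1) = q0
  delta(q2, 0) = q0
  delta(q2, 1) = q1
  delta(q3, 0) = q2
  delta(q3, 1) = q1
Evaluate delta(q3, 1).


Looking up transition function:
delta(q3, 1) in the table
Row: q3, Column: 1
Result: q1

q1


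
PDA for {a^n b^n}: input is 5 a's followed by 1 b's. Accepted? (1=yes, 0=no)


Language requires equal numbers of a's and b's
PDA pushes for each 'a', pops for each 'b'
Number of a's = 5
Number of b's = 1
5 != 1 -> Reject

0


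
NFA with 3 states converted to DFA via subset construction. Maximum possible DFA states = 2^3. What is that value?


NFA has 3 states
Subset construction: each DFA state = subset of NFA states
Maximum subsets = 2^3
2^3 = 8

8


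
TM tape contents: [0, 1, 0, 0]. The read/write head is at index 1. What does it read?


Tape: [0, 1, 0, 0]
Positions: 0 1 2 3
Values:    0 1 0 0
Head at position 1
tape[1] = 1

1


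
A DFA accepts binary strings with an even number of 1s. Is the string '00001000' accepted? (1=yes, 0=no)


DFA has 2 states: q_even (start, accept=yes) and q_odd
Processing string '00001000' character by character:
  Position 0: read '0', 1-count=0 -> q_even (no change)
  Position 1: read '0', 1-count=0 -> q_even (no change)
  Position 2: read '0', 1-count=0 -> q_even (no change)
  Position 3: read '0', 1-count=0 -> q_even (no change)
  Position 4: read '1', 1-count=1 -> q_odd
  Position 5: read '0', 1-count=1 -> q_odd (no change)
  Position 6: read '0', 1-count=1 -> q_odd (no change)
  Position 7: read '0', 1-count=1 -> q_odd (no change)
Final state: q_odd, total 1s = 1 (odd); the DFA requires an even count -> reject

0


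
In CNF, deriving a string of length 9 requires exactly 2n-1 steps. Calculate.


Chomsky Normal Form derivation:
String length n = 9
Each step either:
  - Splits a nonterminal into two (n-1 such steps)
  - Converts a nonterminal to terminal (n such steps)
Total = (n-1) + n = 2n - 1
= 2(9) - 1
= 18 - 1
= 17

17


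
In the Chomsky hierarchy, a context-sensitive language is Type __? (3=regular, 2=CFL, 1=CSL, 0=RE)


Chomsky hierarchy levels:
  Type 3: Regular (DFA/NFA/regex)
  Type 2: Context-free (PDA)
  Type 1: Context-sensitive
  Type 0: Recursively enumerable (TM)
'context-sensitive' corresponds to Type 1

1


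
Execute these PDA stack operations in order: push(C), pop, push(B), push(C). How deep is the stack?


Tracing stack operations:
  push(C) -> stack = [C], depth=1
  pop -> removed C, stack = [], depth=0
  push(B) -> stack = [B], depth=1
  push(C) -> stack = [B,C], depth=2
Final depth = 2

2


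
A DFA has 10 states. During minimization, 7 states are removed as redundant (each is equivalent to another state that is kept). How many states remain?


Original DFA: 10 states
Redundant states removed: 7
Minimized states = original - removed
= 10 - 7
= 3

3


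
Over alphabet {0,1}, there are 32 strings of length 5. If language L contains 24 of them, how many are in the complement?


Alphabet: {0,1}
String length: 5
Total strings of length 5 = 2^5 = 32
Strings in L = 24
Complement = total - |L|
= 32 - 24
= 8

8


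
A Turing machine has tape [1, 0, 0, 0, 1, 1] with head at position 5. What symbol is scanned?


Tape: [1, 0, 0, 0, 1, 1]
Positions: 0 1 2 3 4 5
Values:    1 0 0 0 1 1
Head at position 5
tape[5] = 1

1


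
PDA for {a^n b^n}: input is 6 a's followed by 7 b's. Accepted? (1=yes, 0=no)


Language requires equal numbers of a's and b's
PDA pushes for each 'a', pops for each 'b'
Number of a's = 6
Number of b's = 7
6 != 7 -> Reject

0


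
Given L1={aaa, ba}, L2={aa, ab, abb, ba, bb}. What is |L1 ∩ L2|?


L1 = {aaa, ba}
L2 = {aa, ab, abb, ba, bb}
Checking each string in L1 against L2:
  'aaa': in L2? No
  'ba': in L2? Yes
Intersection = {ba}
|L1 ∩ L2| = 1

1


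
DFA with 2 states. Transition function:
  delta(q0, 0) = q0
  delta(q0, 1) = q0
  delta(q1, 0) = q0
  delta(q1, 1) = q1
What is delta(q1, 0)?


Looking up transition function:
delta(q1, 0) in the table
Row: q1, Column: 0
Result: q0

q0


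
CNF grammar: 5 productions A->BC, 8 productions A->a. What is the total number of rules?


CNF allows two rule forms:
  A -> BC (binary): 5 rules
  A -> a (terminal): 8 rules
Total = 5 + 8 = 13

13


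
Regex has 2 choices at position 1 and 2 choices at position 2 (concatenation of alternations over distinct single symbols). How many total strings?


First group: 2 alternatives
Second group: 2 alternatives
Concatenation: each choice from group 1 pairs with each from group 2
Total = 2 x 2 = 4

4


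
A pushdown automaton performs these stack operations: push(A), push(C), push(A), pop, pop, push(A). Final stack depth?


Tracing stack operations:
  push(A) -> stack = [A], depth=1
  push(C) -> stack = [A,C], depth=2
  push(A) -> stack = [A,C,A], depth=3
  pop -> removed A, stack = [A,C], depth=2
  pop -> removed C, stack = [A], depth=1
  push(A) -> stack = [A,A], depth=2
Final depth = 2

2


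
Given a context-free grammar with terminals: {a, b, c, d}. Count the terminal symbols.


Terminal symbols: a, b, c, d
Counting each: a (#1), b (#2), c (#3), d (#4)
Total = 4

4


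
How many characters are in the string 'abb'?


String: 'abb'
Counting characters:
  'a' appears 1 time(s)
  'b' appears 2 time(s)
Total length = 1 + 2 = 3

3


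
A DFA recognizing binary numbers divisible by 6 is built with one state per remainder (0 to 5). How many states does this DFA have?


Divisibility by 6 is tracked via the remainder mod 6: 0, 1, ..., 5
The construction assigns one state to each remainder
Number of remainders = 6

6


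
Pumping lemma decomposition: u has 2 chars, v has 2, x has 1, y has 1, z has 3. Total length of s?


|s| = |u| + |v| + |x| + |y| + |z|
= 2 + 2 + 1 + 1 + 3
= 4 + 1 + 4
= 5 + 4
= 9

9


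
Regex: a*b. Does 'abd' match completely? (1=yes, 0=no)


Pattern: a*b
String: 'abd'
Pattern requires: zero or more 'a's followed by exactly one 'b'
Found 1 leading 'a's
Remaining: 'bd'
Remaining is not 'b' -> no match
Result: 0

0


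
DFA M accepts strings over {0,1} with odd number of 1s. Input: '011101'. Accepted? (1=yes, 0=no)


DFA has 2 states: q_even (start, accept=no) and q_odd
Processing string '011101' character by character:
  Position 0: read '0', 1-count=0 -> q_even (no change)
  Position 1: read '1', 1-count=1 -> q_odd
  Position 2: read '1', 1-count=2 -> q_even
  Position 3: read '1', 1-count=3 -> q_odd
  Position 4: read '0', 1-count=3 -> q_odd (no change)
  Position 5: read '1', 1-count=4 -> q_even
Final state: q_even, total 1s = 4 (even); the DFA requires an odd count -> reject

0


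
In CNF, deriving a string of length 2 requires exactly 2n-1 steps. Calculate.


Chomsky Normal Form derivation:
String length n = 2
Each step either:
  - Splits a nonterminal into two (n-1 such steps)
  - Converts a nonterminal to terminal (n such steps)
Total = (n-1) + n = 2n - 1
= 2(2) - 1
= 4 - 1
= 3

3


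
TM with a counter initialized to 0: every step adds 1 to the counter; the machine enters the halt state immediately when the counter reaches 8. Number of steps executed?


Counter starts at 0. Counting sequence:
  Step 1: counter = 1
  Step 2: counter = 2
  Step 3: counter = 3
  Step 4: counter = 4
  Step 5: counter = 5
  Step 6: counter = 6
  Step 7: counter = 7
  Step 8: counter = 8
Counter reached 8 -> halt
Total steps = 8

8


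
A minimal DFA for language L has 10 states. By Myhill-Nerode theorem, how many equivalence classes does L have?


Myhill-Nerode theorem:
Number of equivalence classes = number of states in minimal DFA
Minimal DFA states = 10
Therefore equivalence classes = 10

10


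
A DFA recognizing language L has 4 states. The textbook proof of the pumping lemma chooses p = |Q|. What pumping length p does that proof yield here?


Pumping lemma for regular languages (standard proof):
Take p = |Q|, the number of DFA states.
Any string of length >= |Q| passes through |Q|+1 states while reading its first |Q| symbols,
so by pigeonhole some state repeats, giving the loop that can be pumped.
Here |Q| = 4
Therefore the proof uses p = 4

4


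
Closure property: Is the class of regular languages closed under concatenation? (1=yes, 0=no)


Regular languages are closed under all standard operations:
- Union: Yes (product construction)
- Intersection: Yes (product construction)
- Complement: Yes (swap accept/reject)
- Concatenation: Yes (NFA construction)
Operation: concatenation -> Closed

1


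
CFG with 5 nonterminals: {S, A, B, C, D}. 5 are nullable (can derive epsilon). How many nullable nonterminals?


Nonterminals: {S, A, B, C, D}
A nonterminal is nullable if it can derive epsilon
Counting nullable nonterminals: 5
Total nullable = 5

5


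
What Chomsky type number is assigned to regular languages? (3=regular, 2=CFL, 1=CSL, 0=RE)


Chomsky hierarchy levels:
  Type 3: Regular (DFA/NFA/regex)
  Type 2: Context-free (PDA)
  Type 1: Context-sensitive
  Type 0: Recursively enumerable (TM)
'regular' corresponds to Type 3

3


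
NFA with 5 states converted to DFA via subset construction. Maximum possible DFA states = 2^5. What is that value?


NFA has 5 states
Subset construction: each DFA state = subset of NFA states
Maximum subsets = 2^5
2^5 = 32

32


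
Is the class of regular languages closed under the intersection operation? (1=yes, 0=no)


Regular languages are closed under:
- Union (DFA product construction)
- Intersection (DFA product construction)
- Complement (swap accept/reject states)
- Concatenation (NFA construction)
- Kleene star (NFA construction)
intersection is in this list
Therefore: closed

1


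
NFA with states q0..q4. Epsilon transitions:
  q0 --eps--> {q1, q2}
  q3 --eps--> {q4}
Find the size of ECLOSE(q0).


Starting from q0
Initialize closure = {q0}
Follow epsilon from q0 -> add q1
Follow epsilon from q0 -> add q2
Final closure: {q0, q1, q2}
Size = 3

3


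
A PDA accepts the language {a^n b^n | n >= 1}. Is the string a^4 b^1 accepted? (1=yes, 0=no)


Language requires equal numbers of a's and b's
PDA pushes for each 'a', pops for each 'b'
Number of a's = 4
Number of b's = 1
4 != 1 -> Reject

0


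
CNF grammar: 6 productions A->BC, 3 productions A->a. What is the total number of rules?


CNF allows two rule forms:
  A -> BC (binary): 6 rules
  A -> a (terminal): 3 rules
Total = 6 + 3 = 9

9


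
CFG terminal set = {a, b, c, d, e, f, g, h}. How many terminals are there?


Terminal symbols: a, b, c, d, e, f, g, h
Counting each: a (#1), b (#2), c (#3), d (#4), e (#5), f (#6), g (#7), h (#8)
Total = 8

8


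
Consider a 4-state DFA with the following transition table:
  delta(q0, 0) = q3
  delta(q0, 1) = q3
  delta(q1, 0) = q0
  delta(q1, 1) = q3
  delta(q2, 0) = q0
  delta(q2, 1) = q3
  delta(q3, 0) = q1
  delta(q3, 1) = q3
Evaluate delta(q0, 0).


Looking up transition function:
delta(q0, 0) in the table
Row: q0, Column: 0
Result: q3

q3


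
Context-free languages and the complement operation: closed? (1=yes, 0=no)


CFL closure properties:
  Closed under: union, concatenation, Kleene star
  NOT closed under: intersection, complement
Operation 'complement' is in not-closed list -> No (not closed)

0


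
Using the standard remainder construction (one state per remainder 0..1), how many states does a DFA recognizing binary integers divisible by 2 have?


Divisibility by 2 is tracked via the remainder mod 2: 0, 1, ..., 1
The construction assigns one state to each remainder
Number of remainders = 2

2


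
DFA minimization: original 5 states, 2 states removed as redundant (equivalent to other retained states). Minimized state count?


Original DFA: 5 states
Redundant states removed: 2
Minimized states = original - removed
= 5 - 2
= 3

3


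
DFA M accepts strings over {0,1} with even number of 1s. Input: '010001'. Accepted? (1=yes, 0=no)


DFA has 2 states: q_even (start, accept=yes) and q_odd
Processing string '010001' character by character:
  Position 0: read '0', 1-count=0 -> q_even (no change)
  Position 1: read '1', 1-count=1 -> q_odd
  Position 2: read '0', 1-count=1 -> q_odd (no change)
  Position 3: read '0', 1-count=1 -> q_odd (no change)
  Position 4: read '0', 1-count=1 -> q_odd (no change)
  Position 5: read '1', 1-count=2 -> q_even
Final state: q_even, total 1s = 2 (even); the DFA requires an even count -> accept

1


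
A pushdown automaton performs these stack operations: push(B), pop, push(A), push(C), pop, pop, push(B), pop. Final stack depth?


Tracing stack operations:
  push(B) -> stack = [B], depth=1
  pop -> removed B, stack = [], depth=0
  push(A) -> stack = [A], depth=1
  push(C) -> stack = [A,C], depth=2
  pop -> removed C, stack = [A], depth=1
  pop -> removed A, stack = [], depth=0
  push(B) -> stack = [B], depth=1
  pop -> removed B, stack = [], depth=0
Final depth = 0

0


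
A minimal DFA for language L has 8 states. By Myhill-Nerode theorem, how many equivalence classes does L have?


Myhill-Nerode theorem:
Number of equivalence classes = number of states in minimal DFA
Minimal DFA states = 8
Therefore equivalence classes = 8

8


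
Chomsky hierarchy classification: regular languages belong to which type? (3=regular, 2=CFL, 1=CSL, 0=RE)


Chomsky hierarchy levels:
  Type 3: Regular (DFA/NFA/regex)
  Type 2: Context-free (PDA)
  Type 1: Context-sensitive
  Type 0: Recursively enumerable (TM)
'regular' corresponds to Type 3

3


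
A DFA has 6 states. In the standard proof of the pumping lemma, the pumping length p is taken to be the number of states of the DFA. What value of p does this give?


Pumping lemma for regular languages (standard proof):
Take p = |Q|, the number of DFA states.
Any string of length >= |Q| passes through |Q|+1 states while reading its first |Q| symbols,
so by pigeonhole some state repeats, giving the loop that can be pumped.
Here |Q| = 6
Therefore the proof uses p = 6

6


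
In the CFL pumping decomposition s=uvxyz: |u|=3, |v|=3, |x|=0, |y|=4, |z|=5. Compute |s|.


|s| = |u| + |v| + |x| + |y| + |z|
= 3 + 3 + 0 + 4 + 5
= 6 + 0 + 9
= 6 + 9
= 15

15


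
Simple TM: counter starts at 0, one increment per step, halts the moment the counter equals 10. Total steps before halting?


Counter starts at 0. Counting sequence:
  Step 1: counter = 1
  Step 2: counter = 2
  Step 3: counter = 3
  Step 4: counter = 4
  Step 5: counter = 5
  Step 6: counter = 6
  ...
  Step 10: counter = 10
Counter reached 10 -> halt
Total steps = 10

10


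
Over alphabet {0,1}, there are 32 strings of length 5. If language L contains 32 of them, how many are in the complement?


Alphabet: {0,1}
String length: 5
Total strings of length 5 = 2^5 = 32
Strings in L = 32
Complement = total - |L|
= 32 - 32
= 0

0


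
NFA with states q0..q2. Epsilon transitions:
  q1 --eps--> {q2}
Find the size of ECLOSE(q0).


Starting from q0
Initialize closure = {q0}
q0 has no outgoing epsilon transitions -> nothing to add
Final closure: {q0}
Size = 1

1


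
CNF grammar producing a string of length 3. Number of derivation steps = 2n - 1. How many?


Chomsky Normal Form derivation:
String length n = 3
Each step either:
  - Splits a nonterminal into two (n-1 such steps)
  - Converts a nonterminal to terminal (n such steps)
Total = (n-1) + n = 2n - 1
= 2(3) - 1
= 6 - 1
= 5

5


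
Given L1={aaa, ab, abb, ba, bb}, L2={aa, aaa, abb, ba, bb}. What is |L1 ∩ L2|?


L1 = {aaa, ab, abb, ba, bb}
L2 = {aa, aaa, abb, ba, bb}
Checking each string in L1 against L2:
  'aaa': in L2? Yes
  'ab': in L2? No
  'abb': in L2? Yes
  'ba': in L2? Yes
  'bb': in L2? Yes
Intersection = {aaa, abb, ba, bb}
|L1 ∩ L2| = 4

4


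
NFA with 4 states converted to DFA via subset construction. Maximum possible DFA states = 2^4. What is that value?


NFA has 4 states
Subset construction: each DFA state = subset of NFA states
Maximum subsets = 2^4
2^4 = 16

16


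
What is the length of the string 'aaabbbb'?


String: 'aaabbbb'
Counting characters:
  'a' appears 3 time(s)
  'b' appears 4 time(s)
Total length = 3 + 4 = 7

7


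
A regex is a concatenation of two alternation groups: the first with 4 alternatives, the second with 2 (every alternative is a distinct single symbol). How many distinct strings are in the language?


First group: 4 alternatives
Second group: 2 alternatives
Concatenation: each choice from group 1 pairs with each from group 2
Total = 4 x 2 = 8

8


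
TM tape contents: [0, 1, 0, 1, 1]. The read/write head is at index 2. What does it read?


Tape: [0, 1, 0, 1, 1]
Positions: 0 1 2 3 4
Values:    0 1 0 1 1
Head at position 2
tape[2] = 0

0


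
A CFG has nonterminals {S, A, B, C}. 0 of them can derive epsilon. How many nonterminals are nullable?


Nonterminals: {S, A, B, C}
A nonterminal is nullable if it can derive epsilon
Counting nullable nonterminals: 0
Total nullable = 0

0


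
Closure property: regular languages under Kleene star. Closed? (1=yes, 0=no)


Regular languages are closed under:
- Union (DFA product construction)
- Intersection (DFA product construction)
- Complement (swap accept/reject states)
- Concatenation (NFA construction)
- Kleene star (NFA construction)
Kleene star is in this list
Therefore: closed

1


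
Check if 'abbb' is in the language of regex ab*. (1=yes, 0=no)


Pattern: ab*
String: 'abbb'
Pattern requires: exactly one 'a' followed by zero or more 'b's
First char is 'a' -> OK
Rest 'bbb': all b's? Yes
Result: 1

1


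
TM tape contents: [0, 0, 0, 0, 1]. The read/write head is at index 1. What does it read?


Tape: [0, 0, 0, 0, 1]
Positions: 0 1 2 3 4
Values:    0 0 0 0 1
Head at position 1
tape[1] = 0

0


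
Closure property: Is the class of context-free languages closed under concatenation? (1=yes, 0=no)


CFL closure properties:
  Closed under: union, concatenation, Kleene star
  NOT closed under: intersection, complement
Operation 'concatenation' is in closed list -> Yes (closed)

1


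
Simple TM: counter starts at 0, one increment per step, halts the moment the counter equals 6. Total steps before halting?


Counter starts at 0. Counting sequence:
  Step 1: counter = 1
  Step 2: counter = 2
  Step 3: counter = 3
  Step 4: counter = 4
  Step 5: counter = 5
  Step 6: counter = 6
Counter reached 6 -> halt
Total steps = 6

6


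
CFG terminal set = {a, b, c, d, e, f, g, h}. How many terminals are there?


Terminal symbols: a, b, c, d, e, f, g, h
Counting each: a (#1), b (#2), c (#3), d (#4), e (#5), f (#6), g (#7), h (#8)
Total = 8

8


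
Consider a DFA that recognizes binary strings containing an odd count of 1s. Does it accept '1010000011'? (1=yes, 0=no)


DFA has 2 states: q_even (start, accept=no) and q_odd
Processing string '1010000011' character by character:
  Position 0: read '1', 1-count=1 -> q_odd
  Position 1: read '0', 1-count=1 -> q_odd (no change)
  Position 2: read '1', 1-count=2 -> q_even
  Position 3: read '0', 1-count=2 -> q_even (no change)
  Position 4: read '0', 1-count=2 -> q_even (no change)
  Position 5: read '0', 1-count=2 -> q_even (no change)
  Position 6: read '0', 1-count=2 -> q_even (no change)
  Position 7: read '0', 1-count=2 -> q_even (no change)
  Position 8: read '1', 1-count=3 -> q_odd
  Position 9: read '1', 1-count=4 -> q_even
Final state: q_even, total 1s = 4 (even); the DFA requires an odd count -> reject

0
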